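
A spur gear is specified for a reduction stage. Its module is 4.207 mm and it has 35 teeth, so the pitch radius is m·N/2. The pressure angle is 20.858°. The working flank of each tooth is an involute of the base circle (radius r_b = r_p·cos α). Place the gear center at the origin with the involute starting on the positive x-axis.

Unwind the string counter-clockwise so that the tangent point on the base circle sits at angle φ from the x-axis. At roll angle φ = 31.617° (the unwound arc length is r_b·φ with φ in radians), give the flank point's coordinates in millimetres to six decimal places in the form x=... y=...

pitch radius r_p = m·N/2 = 4.207·35/2 = 73.622500
base radius r_b = r_p·cos α = 73.622500·cos 20.858° = 68.797703
roll angle φ = 31.617° = 0.55182075 rad
x = r_b·(cos φ + φ·sin φ) = 68.797703·(0.85157143 + 0.55182075·0.52423860) = 78.488352
y = r_b·(sin φ − φ·cos φ) = 68.797703·(0.52423860 − 0.55182075·0.85157143) = 3.737353

x=78.488352 y=3.737353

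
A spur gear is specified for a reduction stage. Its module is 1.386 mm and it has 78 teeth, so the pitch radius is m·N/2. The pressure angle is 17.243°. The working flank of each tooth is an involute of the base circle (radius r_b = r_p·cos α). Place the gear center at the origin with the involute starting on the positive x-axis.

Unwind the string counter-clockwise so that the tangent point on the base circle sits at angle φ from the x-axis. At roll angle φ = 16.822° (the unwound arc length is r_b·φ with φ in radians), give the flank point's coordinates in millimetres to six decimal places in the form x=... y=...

x=53.801920 y=0.431770

pitch radius r_p = m·N/2 = 1.386·78/2 = 54.054000
base radius r_b = r_p·cos α = 54.054000·cos 17.243° = 51.624606
roll angle φ = 16.822° = 0.29359929 rad
x = r_b·(cos φ + φ·sin φ) = 51.624606·(0.95720845 + 0.29359929·0.28939936) = 53.801920
y = r_b·(sin φ − φ·cos φ) = 51.624606·(0.28939936 − 0.29359929·0.95720845) = 0.431770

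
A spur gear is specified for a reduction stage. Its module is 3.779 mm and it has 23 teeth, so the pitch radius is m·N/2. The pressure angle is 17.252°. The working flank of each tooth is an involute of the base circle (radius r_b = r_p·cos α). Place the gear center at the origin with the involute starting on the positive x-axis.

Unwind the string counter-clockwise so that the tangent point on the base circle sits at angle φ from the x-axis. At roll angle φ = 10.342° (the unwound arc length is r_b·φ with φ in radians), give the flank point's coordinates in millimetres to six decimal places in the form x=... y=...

pitch radius r_p = m·N/2 = 3.779·23/2 = 43.458500
base radius r_b = r_p·cos α = 43.458500·cos 17.252° = 41.503284
roll angle φ = 10.342° = 0.18050195 rad
x = r_b·(cos φ + φ·sin φ) = 41.503284·(0.98375370 + 0.18050195·0.17952339) = 42.173896
y = r_b·(sin φ − φ·cos φ) = 41.503284·(0.17952339 − 0.18050195·0.98375370) = 0.081094

x=42.173896 y=0.081094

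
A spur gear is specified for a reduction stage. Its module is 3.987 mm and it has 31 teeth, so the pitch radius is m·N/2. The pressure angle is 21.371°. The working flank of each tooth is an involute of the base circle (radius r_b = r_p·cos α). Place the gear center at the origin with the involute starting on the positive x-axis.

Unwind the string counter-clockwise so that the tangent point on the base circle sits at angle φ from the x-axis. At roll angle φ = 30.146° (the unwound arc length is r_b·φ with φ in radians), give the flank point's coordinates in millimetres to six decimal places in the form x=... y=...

x=64.972090 y=2.717497

pitch radius r_p = m·N/2 = 3.987·31/2 = 61.798500
base radius r_b = r_p·cos α = 61.798500·cos 21.371° = 57.549258
roll angle φ = 30.146° = 0.52614696 rad
x = r_b·(cos φ + φ·sin φ) = 57.549258·(0.86474850 + 0.52614696·0.50220516) = 64.972090
y = r_b·(sin φ − φ·cos φ) = 57.549258·(0.50220516 − 0.52614696·0.86474850) = 2.717497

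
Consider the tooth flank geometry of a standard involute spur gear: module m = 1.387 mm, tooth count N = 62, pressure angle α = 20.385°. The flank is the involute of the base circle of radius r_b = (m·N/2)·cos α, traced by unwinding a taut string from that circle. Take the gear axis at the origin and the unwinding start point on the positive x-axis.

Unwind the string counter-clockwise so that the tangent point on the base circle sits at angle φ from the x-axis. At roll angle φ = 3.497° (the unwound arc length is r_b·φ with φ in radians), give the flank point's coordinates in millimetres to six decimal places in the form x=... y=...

x=40.379236 y=0.003053

pitch radius r_p = m·N/2 = 1.387·62/2 = 42.997000
base radius r_b = r_p·cos α = 42.997000·cos 20.385° = 40.304236
roll angle φ = 3.497° = 0.06103416 rad
x = r_b·(cos φ + φ·sin φ) = 40.304236·(0.99813799 + 0.06103416·0.06099628) = 40.379236
y = r_b·(sin φ − φ·cos φ) = 40.304236·(0.06099628 − 0.06103416·0.99813799) = 0.003053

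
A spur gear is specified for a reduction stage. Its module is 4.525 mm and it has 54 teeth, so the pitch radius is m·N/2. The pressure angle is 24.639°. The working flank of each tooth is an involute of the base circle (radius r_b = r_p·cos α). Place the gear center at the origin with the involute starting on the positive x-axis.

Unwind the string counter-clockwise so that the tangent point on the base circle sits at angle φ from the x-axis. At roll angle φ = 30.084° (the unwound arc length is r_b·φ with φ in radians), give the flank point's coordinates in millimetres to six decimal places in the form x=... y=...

x=125.320282 y=5.212192

pitch radius r_p = m·N/2 = 4.525·54/2 = 122.175000
base radius r_b = r_p·cos α = 122.175000·cos 24.639° = 111.051277
roll angle φ = 30.084° = 0.52506485 rad
x = r_b·(cos φ + φ·sin φ) = 111.051277·(0.86529144 + 0.52506485·0.50126912) = 125.320282
y = r_b·(sin φ − φ·cos φ) = 111.051277·(0.50126912 − 0.52506485·0.86529144) = 5.212192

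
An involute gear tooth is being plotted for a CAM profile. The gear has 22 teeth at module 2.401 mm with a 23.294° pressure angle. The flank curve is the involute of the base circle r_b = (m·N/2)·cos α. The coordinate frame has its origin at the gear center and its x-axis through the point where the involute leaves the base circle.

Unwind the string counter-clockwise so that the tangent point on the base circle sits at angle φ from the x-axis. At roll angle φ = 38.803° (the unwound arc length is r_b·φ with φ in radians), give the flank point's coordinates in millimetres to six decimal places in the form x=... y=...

x=29.199428 y=2.398356

pitch radius r_p = m·N/2 = 2.401·22/2 = 26.411000
base radius r_b = r_p·cos α = 26.411000·cos 23.294° = 24.258181
roll angle φ = 38.803° = 0.67724011 rad
x = r_b·(cos φ + φ·sin φ) = 24.258181·(0.77930515 + 0.67724011·0.62664462) = 29.199428
y = r_b·(sin φ − φ·cos φ) = 24.258181·(0.62664462 − 0.67724011·0.77930515) = 2.398356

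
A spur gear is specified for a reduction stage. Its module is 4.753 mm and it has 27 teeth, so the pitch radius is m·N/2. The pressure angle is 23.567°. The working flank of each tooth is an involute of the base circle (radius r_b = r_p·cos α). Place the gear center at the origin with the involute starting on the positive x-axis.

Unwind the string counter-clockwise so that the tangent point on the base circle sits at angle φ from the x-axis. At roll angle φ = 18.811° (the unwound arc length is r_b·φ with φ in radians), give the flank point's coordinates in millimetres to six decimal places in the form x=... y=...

x=61.898514 y=0.686335

pitch radius r_p = m·N/2 = 4.753·27/2 = 64.165500
base radius r_b = r_p·cos α = 64.165500·cos 23.567° = 58.813659
roll angle φ = 18.811° = 0.32831389 rad
x = r_b·(cos φ + φ·sin φ) = 58.813659·(0.94658737 + 0.32831389·0.32244743) = 61.898514
y = r_b·(sin φ − φ·cos φ) = 58.813659·(0.32244743 − 0.32831389·0.94658737) = 0.686335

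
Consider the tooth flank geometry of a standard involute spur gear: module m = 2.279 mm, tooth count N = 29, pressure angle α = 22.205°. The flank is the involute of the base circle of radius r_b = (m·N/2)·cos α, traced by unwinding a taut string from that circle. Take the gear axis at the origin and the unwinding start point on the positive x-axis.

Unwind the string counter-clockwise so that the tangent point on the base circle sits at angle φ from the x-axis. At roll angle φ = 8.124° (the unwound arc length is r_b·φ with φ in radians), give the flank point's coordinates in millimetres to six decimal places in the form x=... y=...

x=30.900770 y=0.029013

pitch radius r_p = m·N/2 = 2.279·29/2 = 33.045500
base radius r_b = r_p·cos α = 33.045500·cos 22.205° = 30.594767
roll angle φ = 8.124° = 0.14179055 rad
x = r_b·(cos φ + φ·sin φ) = 30.594767·(0.98996455 + 0.14179055·0.14131592) = 30.900770
y = r_b·(sin φ − φ·cos φ) = 30.594767·(0.14131592 − 0.14179055·0.98996455) = 0.029013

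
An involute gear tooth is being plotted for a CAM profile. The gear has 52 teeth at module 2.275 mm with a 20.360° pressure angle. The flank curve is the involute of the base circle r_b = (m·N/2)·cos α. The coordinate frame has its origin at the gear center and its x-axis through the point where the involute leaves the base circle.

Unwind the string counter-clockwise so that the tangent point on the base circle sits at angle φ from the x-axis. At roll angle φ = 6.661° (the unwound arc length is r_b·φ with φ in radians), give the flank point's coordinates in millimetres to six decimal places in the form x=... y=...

x=55.828095 y=0.029005

pitch radius r_p = m·N/2 = 2.275·52/2 = 59.150000
base radius r_b = r_p·cos α = 59.150000·cos 20.360° = 55.454610
roll angle φ = 6.661° = 0.11625638 rad
x = r_b·(cos φ + φ·sin φ) = 55.454610·(0.99324983 + 0.11625638·0.11599468) = 55.828095
y = r_b·(sin φ − φ·cos φ) = 55.454610·(0.11599468 − 0.11625638·0.99324983) = 0.029005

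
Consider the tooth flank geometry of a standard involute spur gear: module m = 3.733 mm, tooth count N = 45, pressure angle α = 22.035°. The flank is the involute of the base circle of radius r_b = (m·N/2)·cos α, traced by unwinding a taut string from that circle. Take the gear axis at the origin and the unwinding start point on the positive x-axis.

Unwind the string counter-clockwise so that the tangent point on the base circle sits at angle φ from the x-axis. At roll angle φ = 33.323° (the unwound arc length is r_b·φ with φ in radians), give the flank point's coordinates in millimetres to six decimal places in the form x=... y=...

pitch radius r_p = m·N/2 = 3.733·45/2 = 83.992500
base radius r_b = r_p·cos α = 83.992500·cos 22.035° = 77.857255
roll angle φ = 33.323° = 0.58159607 rad
x = r_b·(cos φ + φ·sin φ) = 77.857255·(0.83558690 + 0.58159607·0.54935829) = 89.932255
y = r_b·(sin φ − φ·cos φ) = 77.857255·(0.54935829 − 0.58159607·0.83558690) = 4.934922

x=89.932255 y=4.934922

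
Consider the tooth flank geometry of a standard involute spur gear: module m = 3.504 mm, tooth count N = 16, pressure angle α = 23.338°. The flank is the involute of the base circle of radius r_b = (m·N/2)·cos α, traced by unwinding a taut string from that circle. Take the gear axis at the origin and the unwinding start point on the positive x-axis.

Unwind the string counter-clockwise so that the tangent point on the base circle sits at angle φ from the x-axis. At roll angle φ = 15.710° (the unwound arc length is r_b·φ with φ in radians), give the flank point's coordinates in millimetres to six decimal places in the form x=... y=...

pitch radius r_p = m·N/2 = 3.504·16/2 = 28.032000
base radius r_b = r_p·cos α = 28.032000·cos 23.338° = 25.738530
roll angle φ = 15.710° = 0.27419123 rad
x = r_b·(cos φ + φ·sin φ) = 25.738530·(0.96264450 + 0.27419123·0.27076846) = 26.687943
y = r_b·(sin φ − φ·cos φ) = 25.738530·(0.27076846 − 0.27419123·0.96264450) = 0.175531

x=26.687943 y=0.175531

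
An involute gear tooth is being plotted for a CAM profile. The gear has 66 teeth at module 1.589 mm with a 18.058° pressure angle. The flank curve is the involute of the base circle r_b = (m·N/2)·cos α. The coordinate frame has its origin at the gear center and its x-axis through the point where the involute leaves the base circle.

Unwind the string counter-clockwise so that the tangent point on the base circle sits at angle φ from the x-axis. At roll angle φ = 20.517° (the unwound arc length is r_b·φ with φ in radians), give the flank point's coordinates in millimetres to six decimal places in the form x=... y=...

x=52.948729 y=0.753311

pitch radius r_p = m·N/2 = 1.589·66/2 = 52.437000
base radius r_b = r_p·cos α = 52.437000·cos 18.058° = 49.854122
roll angle φ = 20.517° = 0.35808920 rad
x = r_b·(cos φ + φ·sin φ) = 49.854122·(0.93656824 + 0.35808920·0.35048528) = 52.948729
y = r_b·(sin φ − φ·cos φ) = 49.854122·(0.35048528 − 0.35808920·0.93656824) = 0.753311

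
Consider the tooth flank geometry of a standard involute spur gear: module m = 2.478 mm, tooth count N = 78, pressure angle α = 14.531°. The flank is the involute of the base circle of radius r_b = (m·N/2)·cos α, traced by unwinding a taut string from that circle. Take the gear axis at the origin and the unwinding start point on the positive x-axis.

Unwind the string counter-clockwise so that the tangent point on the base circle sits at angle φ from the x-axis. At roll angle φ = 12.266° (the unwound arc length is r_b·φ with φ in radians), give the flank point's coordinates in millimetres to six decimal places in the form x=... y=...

x=95.669884 y=0.304561

pitch radius r_p = m·N/2 = 2.478·78/2 = 96.642000
base radius r_b = r_p·cos α = 96.642000·cos 14.531° = 93.550619
roll angle φ = 12.266° = 0.21408209 rad
x = r_b·(cos φ + φ·sin φ) = 93.550619·(0.97717182 + 0.21408209·0.21245056) = 95.669884
y = r_b·(sin φ − φ·cos φ) = 93.550619·(0.21245056 − 0.21408209·0.97717182) = 0.304561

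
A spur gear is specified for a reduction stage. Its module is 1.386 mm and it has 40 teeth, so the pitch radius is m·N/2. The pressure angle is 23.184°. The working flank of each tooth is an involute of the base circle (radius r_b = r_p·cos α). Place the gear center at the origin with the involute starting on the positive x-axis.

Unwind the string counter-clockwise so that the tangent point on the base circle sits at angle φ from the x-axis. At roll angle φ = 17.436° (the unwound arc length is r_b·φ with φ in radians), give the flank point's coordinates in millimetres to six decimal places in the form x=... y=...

x=26.634198 y=0.237164

pitch radius r_p = m·N/2 = 1.386·40/2 = 27.720000
base radius r_b = r_p·cos α = 27.720000·cos 23.184° = 25.481480
roll angle φ = 17.436° = 0.30431561 rad
x = r_b·(cos φ + φ·sin φ) = 25.481480·(0.95405225 + 0.30431561·0.29964030) = 26.634198
y = r_b·(sin φ − φ·cos φ) = 25.481480·(0.29964030 − 0.30431561·0.95405225) = 0.237164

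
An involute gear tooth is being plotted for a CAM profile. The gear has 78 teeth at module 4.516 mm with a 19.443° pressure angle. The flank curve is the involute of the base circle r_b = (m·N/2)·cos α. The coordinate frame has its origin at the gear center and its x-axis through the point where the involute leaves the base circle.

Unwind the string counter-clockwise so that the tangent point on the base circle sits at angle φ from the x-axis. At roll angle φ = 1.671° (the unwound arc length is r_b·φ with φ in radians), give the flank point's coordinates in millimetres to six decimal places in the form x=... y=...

x=166.150812 y=0.001373

pitch radius r_p = m·N/2 = 4.516·78/2 = 176.124000
base radius r_b = r_p·cos α = 176.124000·cos 19.443° = 166.080196
roll angle φ = 1.671° = 0.02916445 rad
x = r_b·(cos φ + φ·sin φ) = 166.080196·(0.99957475 + 0.02916445·0.02916032) = 166.150812
y = r_b·(sin φ − φ·cos φ) = 166.080196·(0.02916032 − 0.02916445·0.99957475) = 0.001373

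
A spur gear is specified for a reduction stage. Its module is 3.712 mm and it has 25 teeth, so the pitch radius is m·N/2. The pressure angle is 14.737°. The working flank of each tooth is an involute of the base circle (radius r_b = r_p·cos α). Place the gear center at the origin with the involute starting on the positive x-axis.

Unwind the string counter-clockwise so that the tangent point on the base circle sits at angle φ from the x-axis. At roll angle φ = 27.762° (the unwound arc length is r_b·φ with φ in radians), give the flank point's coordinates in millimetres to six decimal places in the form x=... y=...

x=49.836093 y=1.661971

pitch radius r_p = m·N/2 = 3.712·25/2 = 46.400000
base radius r_b = r_p·cos α = 46.400000·cos 14.737° = 44.873611
roll angle φ = 27.762° = 0.48453831 rad
x = r_b·(cos φ + φ·sin φ) = 44.873611·(0.88489010 + 0.48453831·0.46579986) = 49.836093
y = r_b·(sin φ − φ·cos φ) = 44.873611·(0.46579986 − 0.48453831·0.88489010) = 1.661971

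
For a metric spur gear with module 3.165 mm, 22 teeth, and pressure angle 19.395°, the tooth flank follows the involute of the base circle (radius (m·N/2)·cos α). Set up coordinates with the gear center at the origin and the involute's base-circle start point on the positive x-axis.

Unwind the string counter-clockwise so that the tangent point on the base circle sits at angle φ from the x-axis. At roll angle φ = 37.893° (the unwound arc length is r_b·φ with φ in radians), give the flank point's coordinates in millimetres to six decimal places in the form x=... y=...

x=39.254713 y=3.030161

pitch radius r_p = m·N/2 = 3.165·22/2 = 34.815000
base radius r_b = r_p·cos α = 34.815000·cos 19.395° = 32.839306
roll angle φ = 37.893° = 0.66135761 rad
x = r_b·(cos φ + φ·sin φ) = 32.839306·(0.78915913 + 0.66135761·0.61418879) = 39.254713
y = r_b·(sin φ − φ·cos φ) = 32.839306·(0.61418879 − 0.66135761·0.78915913) = 3.030161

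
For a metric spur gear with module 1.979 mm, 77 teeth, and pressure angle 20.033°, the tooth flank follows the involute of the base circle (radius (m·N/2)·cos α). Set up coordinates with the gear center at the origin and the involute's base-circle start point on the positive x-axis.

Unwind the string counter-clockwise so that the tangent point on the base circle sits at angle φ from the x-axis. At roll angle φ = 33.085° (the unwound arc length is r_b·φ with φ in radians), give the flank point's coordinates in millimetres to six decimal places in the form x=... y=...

x=82.539084 y=4.442779

pitch radius r_p = m·N/2 = 1.979·77/2 = 76.191500
base radius r_b = r_p·cos α = 76.191500·cos 20.033° = 71.581570
roll angle φ = 33.085° = 0.57744218 rad
x = r_b·(cos φ + φ·sin φ) = 71.581570·(0.83786166 + 0.57744218·0.54588263) = 82.539084
y = r_b·(sin φ − φ·cos φ) = 71.581570·(0.54588263 − 0.57744218·0.83786166) = 4.442779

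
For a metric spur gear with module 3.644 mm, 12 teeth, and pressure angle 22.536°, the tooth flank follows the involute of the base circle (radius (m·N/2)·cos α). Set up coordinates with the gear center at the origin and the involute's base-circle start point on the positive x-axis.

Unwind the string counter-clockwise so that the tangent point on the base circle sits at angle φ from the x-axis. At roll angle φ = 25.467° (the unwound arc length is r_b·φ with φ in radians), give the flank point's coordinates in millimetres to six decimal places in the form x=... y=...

pitch radius r_p = m·N/2 = 3.644·12/2 = 21.864000
base radius r_b = r_p·cos α = 21.864000·cos 22.536° = 20.194441
roll angle φ = 25.467° = 0.44448300 rad
x = r_b·(cos φ + φ·sin φ) = 20.194441·(0.90283309 + 0.44448300·0.42999117) = 22.091847
y = r_b·(sin φ − φ·cos φ) = 20.194441·(0.42999117 − 0.44448300·0.90283309) = 0.579524

x=22.091847 y=0.579524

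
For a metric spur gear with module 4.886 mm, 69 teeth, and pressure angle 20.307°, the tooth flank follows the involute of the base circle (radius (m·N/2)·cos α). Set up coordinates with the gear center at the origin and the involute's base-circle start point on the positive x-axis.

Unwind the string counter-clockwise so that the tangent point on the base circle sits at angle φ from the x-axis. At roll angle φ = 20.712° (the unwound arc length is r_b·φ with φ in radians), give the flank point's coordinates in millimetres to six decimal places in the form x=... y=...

x=168.084322 y=2.456945

pitch radius r_p = m·N/2 = 4.886·69/2 = 168.567000
base radius r_b = r_p·cos α = 168.567000·cos 20.307° = 158.089978
roll angle φ = 20.712° = 0.36149259 rad
x = r_b·(cos φ + φ·sin φ) = 158.089978·(0.93536998 + 0.36149259·0.35367075) = 168.084322
y = r_b·(sin φ − φ·cos φ) = 158.089978·(0.35367075 − 0.36149259·0.93536998) = 2.456945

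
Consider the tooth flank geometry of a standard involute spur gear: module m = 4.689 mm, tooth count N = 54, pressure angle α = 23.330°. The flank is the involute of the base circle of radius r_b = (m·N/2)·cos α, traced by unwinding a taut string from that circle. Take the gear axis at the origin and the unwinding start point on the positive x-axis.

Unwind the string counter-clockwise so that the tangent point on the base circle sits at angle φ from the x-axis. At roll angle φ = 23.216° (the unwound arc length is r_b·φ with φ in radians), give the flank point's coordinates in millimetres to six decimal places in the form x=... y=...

x=125.406992 y=2.535862

pitch radius r_p = m·N/2 = 4.689·54/2 = 126.603000
base radius r_b = r_p·cos α = 126.603000·cos 23.330° = 116.251831
roll angle φ = 23.216° = 0.40519564 rad
x = r_b·(cos φ + φ·sin φ) = 116.251831·(0.91902529 + 0.40519564·0.39419857) = 125.406992
y = r_b·(sin φ − φ·cos φ) = 116.251831·(0.39419857 − 0.40519564·0.91902529) = 2.535862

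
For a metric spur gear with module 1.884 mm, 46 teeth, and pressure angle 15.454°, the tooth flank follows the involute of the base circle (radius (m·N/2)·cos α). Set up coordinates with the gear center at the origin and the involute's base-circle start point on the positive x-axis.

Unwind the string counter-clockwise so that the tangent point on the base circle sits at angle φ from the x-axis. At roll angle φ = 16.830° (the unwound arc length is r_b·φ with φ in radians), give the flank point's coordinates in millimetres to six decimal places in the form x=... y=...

pitch radius r_p = m·N/2 = 1.884·46/2 = 43.332000
base radius r_b = r_p·cos α = 43.332000·cos 15.454° = 41.765318
roll angle φ = 16.830° = 0.29373891 rad
x = r_b·(cos φ + φ·sin φ) = 41.765318·(0.95716803 + 0.29373891·0.28953301) = 43.528447
y = r_b·(sin φ − φ·cos φ) = 41.765318·(0.28953301 − 0.29373891·0.95716803) = 0.349806

x=43.528447 y=0.349806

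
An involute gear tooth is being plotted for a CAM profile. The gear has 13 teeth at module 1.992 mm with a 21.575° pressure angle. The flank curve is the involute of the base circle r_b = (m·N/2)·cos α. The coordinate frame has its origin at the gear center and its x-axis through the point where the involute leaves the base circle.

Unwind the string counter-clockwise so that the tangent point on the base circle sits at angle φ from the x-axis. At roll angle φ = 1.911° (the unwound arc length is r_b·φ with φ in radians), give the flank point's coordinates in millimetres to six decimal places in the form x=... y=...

pitch radius r_p = m·N/2 = 1.992·13/2 = 12.948000
base radius r_b = r_p·cos α = 12.948000·cos 21.575° = 12.040825
roll angle φ = 1.911° = 0.03335324 rad
x = r_b·(cos φ + φ·sin φ) = 12.040825·(0.99944383 + 0.03335324·0.03334706) = 12.047520
y = r_b·(sin φ − φ·cos φ) = 12.040825·(0.03334706 − 0.03335324·0.99944383) = 0.000149

x=12.047520 y=0.000149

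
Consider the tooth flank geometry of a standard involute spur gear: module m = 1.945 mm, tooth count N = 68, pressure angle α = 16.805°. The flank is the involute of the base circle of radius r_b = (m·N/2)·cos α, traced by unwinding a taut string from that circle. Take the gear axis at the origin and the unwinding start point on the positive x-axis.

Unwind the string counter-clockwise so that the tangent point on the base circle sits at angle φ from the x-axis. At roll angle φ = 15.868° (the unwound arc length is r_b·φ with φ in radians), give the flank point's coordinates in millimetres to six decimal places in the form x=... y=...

pitch radius r_p = m·N/2 = 1.945·68/2 = 66.130000
base radius r_b = r_p·cos α = 66.130000·cos 16.805° = 63.305870
roll angle φ = 15.868° = 0.27694885 rad
x = r_b·(cos φ + φ·sin φ) = 63.305870·(0.96189417 + 0.27694885·0.27342204) = 65.687316
y = r_b·(sin φ − φ·cos φ) = 63.305870·(0.27342204 − 0.27694885·0.96189417) = 0.444822

x=65.687316 y=0.444822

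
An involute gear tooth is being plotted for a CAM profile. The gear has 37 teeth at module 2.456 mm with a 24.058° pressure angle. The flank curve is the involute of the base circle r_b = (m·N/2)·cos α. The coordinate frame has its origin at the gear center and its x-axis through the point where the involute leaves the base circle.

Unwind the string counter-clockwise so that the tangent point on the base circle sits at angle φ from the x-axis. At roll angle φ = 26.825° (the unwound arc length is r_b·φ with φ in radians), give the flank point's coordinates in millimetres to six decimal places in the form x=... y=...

x=45.790102 y=1.388400

pitch radius r_p = m·N/2 = 2.456·37/2 = 45.436000
base radius r_b = r_p·cos α = 45.436000·cos 24.058° = 41.489123
roll angle φ = 26.825° = 0.46818457 rad
x = r_b·(cos φ + φ·sin φ) = 41.489123·(0.89238900 + 0.46818457·0.45126696) = 45.790102
y = r_b·(sin φ − φ·cos φ) = 41.489123·(0.45126696 − 0.46818457·0.89238900) = 1.388400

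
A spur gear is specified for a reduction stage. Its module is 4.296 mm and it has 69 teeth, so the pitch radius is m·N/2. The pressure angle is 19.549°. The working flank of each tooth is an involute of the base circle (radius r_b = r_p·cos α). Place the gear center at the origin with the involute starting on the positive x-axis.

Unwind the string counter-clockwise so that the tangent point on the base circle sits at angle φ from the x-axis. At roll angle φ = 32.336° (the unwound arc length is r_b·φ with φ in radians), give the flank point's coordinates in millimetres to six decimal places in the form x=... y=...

x=160.171443 y=8.105346

pitch radius r_p = m·N/2 = 4.296·69/2 = 148.212000
base radius r_b = r_p·cos α = 148.212000·cos 19.549° = 139.668419
roll angle φ = 32.336° = 0.56436967 rad
x = r_b·(cos φ + φ·sin φ) = 139.668419·(0.84492592 + 0.56436967·0.53488334) = 160.171443
y = r_b·(sin φ − φ·cos φ) = 139.668419·(0.53488334 − 0.56436967·0.84492592) = 8.105346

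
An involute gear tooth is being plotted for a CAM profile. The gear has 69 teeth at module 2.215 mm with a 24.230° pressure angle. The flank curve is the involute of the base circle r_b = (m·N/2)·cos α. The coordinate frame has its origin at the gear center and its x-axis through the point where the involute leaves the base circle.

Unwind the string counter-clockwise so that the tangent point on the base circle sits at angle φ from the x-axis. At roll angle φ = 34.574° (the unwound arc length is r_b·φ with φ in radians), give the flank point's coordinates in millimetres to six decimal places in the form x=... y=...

x=81.240960 y=4.920455

pitch radius r_p = m·N/2 = 2.215·69/2 = 76.417500
base radius r_b = r_p·cos α = 76.417500·cos 24.230° = 69.685528
roll angle φ = 34.574° = 0.60343014 rad
x = r_b·(cos φ + φ·sin φ) = 69.685528·(0.82339396 + 0.60343014·0.56747016) = 81.240960
y = r_b·(sin φ − φ·cos φ) = 69.685528·(0.56747016 − 0.60343014·0.82339396) = 4.920455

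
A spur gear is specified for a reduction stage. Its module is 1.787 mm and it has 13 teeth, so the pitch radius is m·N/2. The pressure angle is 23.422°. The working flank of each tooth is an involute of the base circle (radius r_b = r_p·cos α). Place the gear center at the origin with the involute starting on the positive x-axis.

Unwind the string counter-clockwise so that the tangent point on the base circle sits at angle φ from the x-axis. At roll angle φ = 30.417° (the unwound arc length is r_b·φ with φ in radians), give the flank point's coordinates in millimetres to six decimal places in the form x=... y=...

x=12.056160 y=0.516729

pitch radius r_p = m·N/2 = 1.787·13/2 = 11.615500
base radius r_b = r_p·cos α = 11.615500·cos 23.422° = 10.658407
roll angle φ = 30.417° = 0.53087680 rad
x = r_b·(cos φ + φ·sin φ) = 10.658407·(0.86236349 + 0.53087680·0.50628965) = 12.056160
y = r_b·(sin φ − φ·cos φ) = 10.658407·(0.50628965 − 0.53087680·0.86236349) = 0.516729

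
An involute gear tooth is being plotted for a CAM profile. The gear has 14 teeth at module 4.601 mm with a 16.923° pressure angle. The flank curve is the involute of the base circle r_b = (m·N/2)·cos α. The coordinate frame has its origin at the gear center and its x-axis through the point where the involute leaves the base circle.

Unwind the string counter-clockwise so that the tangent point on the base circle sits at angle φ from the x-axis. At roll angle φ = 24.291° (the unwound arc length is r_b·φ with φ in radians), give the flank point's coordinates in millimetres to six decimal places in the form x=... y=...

x=33.458250 y=0.768680

pitch radius r_p = m·N/2 = 4.601·14/2 = 32.207000
base radius r_b = r_p·cos α = 32.207000·cos 16.923° = 30.812334
roll angle φ = 24.291° = 0.42395793 rad
x = r_b·(cos φ + φ·sin φ) = 30.812334·(0.91146791 + 0.42395793·0.41137119) = 33.458250
y = r_b·(sin φ − φ·cos φ) = 30.812334·(0.41137119 − 0.42395793·0.91146791) = 0.768680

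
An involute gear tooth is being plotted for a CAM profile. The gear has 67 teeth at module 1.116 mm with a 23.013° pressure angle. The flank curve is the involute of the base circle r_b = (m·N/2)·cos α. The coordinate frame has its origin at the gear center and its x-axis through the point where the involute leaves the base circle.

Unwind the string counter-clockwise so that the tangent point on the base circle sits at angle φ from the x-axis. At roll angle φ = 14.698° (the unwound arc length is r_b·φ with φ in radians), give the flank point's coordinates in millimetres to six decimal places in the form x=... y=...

pitch radius r_p = m·N/2 = 1.116·67/2 = 37.386000
base radius r_b = r_p·cos α = 37.386000·cos 23.013° = 34.410679
roll angle φ = 14.698° = 0.25652849 rad
x = r_b·(cos φ + φ·sin φ) = 34.410679·(0.96727661 + 0.25652849·0.25372418) = 35.524350
y = r_b·(sin φ − φ·cos φ) = 34.410679·(0.25372418 − 0.25652849·0.96727661) = 0.192362

x=35.524350 y=0.192362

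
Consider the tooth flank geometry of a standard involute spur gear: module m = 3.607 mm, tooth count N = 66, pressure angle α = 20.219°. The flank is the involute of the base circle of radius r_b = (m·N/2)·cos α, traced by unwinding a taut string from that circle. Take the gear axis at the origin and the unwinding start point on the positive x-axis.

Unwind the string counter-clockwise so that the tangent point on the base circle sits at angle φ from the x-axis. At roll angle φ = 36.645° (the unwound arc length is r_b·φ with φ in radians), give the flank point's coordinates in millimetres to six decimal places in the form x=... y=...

pitch radius r_p = m·N/2 = 3.607·66/2 = 119.031000
base radius r_b = r_p·cos α = 119.031000·cos 20.219° = 111.696127
roll angle φ = 36.645° = 0.63957590 rad
x = r_b·(cos φ + φ·sin φ) = 111.696127·(0.80234895 + 0.63957590·0.59685522) = 132.257505
y = r_b·(sin φ − φ·cos φ) = 111.696127·(0.59685522 − 0.63957590·0.80234895) = 9.348091

x=132.257505 y=9.348091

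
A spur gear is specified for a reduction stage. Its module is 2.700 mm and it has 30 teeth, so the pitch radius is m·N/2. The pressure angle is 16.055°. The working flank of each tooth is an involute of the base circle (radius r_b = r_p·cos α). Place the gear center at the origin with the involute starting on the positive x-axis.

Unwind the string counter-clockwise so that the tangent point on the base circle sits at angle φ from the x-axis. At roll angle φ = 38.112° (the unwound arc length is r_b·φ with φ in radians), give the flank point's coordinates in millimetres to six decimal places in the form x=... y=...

x=46.601503 y=3.652026

pitch radius r_p = m·N/2 = 2.700·30/2 = 40.500000
base radius r_b = r_p·cos α = 40.500000·cos 16.055° = 38.920365
roll angle φ = 38.112° = 0.66517988 rad
x = r_b·(cos φ + φ·sin φ) = 38.920365·(0.78680577 + 0.66517988·0.61720068) = 46.601503
y = r_b·(sin φ − φ·cos φ) = 38.920365·(0.61720068 − 0.66517988·0.78680577) = 3.652026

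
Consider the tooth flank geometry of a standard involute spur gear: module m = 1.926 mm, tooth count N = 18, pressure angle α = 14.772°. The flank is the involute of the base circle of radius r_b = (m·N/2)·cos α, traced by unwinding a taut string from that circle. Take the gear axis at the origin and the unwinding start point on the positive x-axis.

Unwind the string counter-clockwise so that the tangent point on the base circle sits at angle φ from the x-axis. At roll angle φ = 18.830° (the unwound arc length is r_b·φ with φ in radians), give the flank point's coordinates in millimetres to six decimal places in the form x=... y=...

x=17.641948 y=0.196185

pitch radius r_p = m·N/2 = 1.926·18/2 = 17.334000
base radius r_b = r_p·cos α = 17.334000·cos 14.772° = 16.761078
roll angle φ = 18.830° = 0.32864550 rad
x = r_b·(cos φ + φ·sin φ) = 16.761078·(0.94648039 + 0.32864550·0.32276132) = 17.641948
y = r_b·(sin φ − φ·cos φ) = 16.761078·(0.32276132 − 0.32864550·0.94648039) = 0.196185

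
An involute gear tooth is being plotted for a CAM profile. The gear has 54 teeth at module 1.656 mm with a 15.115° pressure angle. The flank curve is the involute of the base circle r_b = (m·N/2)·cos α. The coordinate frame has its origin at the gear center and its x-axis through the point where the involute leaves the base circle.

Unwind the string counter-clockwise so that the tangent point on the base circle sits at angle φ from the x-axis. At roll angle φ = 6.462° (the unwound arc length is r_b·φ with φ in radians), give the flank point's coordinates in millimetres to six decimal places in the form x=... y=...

pitch radius r_p = m·N/2 = 1.656·54/2 = 44.712000
base radius r_b = r_p·cos α = 44.712000·cos 15.115° = 43.165161
roll angle φ = 6.462° = 0.11278318 rad
x = r_b·(cos φ + φ·sin φ) = 43.165161·(0.99364672 + 0.11278318·0.11254423) = 43.438820
y = r_b·(sin φ − φ·cos φ) = 43.165161·(0.11254423 − 0.11278318·0.99364672) = 0.020615

x=43.438820 y=0.020615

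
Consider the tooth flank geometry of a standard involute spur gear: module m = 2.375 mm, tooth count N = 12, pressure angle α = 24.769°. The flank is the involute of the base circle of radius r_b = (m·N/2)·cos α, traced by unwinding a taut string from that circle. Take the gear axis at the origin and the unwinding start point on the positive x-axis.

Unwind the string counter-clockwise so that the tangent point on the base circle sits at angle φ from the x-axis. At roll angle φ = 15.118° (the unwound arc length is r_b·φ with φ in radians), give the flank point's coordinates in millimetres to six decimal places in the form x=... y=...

pitch radius r_p = m·N/2 = 2.375·12/2 = 14.250000
base radius r_b = r_p·cos α = 14.250000·cos 24.769° = 12.939061
roll angle φ = 15.118° = 0.26385888 rad
x = r_b·(cos φ + φ·sin φ) = 12.939061·(0.96539074 + 0.26385888·0.26080781) = 13.381670
y = r_b·(sin φ − φ·cos φ) = 12.939061·(0.26080781 − 0.26385888·0.96539074) = 0.078681

x=13.381670 y=0.078681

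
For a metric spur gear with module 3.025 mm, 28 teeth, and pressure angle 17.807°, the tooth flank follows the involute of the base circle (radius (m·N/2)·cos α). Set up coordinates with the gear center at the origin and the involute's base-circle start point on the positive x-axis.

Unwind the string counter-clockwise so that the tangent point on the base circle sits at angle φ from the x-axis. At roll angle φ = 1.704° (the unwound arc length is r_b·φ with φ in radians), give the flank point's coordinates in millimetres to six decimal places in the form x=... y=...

pitch radius r_p = m·N/2 = 3.025·28/2 = 42.350000
base radius r_b = r_p·cos α = 42.350000·cos 17.807° = 40.321098
roll angle φ = 1.704° = 0.02974041 rad
x = r_b·(cos φ + φ·sin φ) = 40.321098·(0.99955779 + 0.02974041·0.02973603) = 40.338926
y = r_b·(sin φ − φ·cos φ) = 40.321098·(0.02973603 − 0.02974041·0.99955779) = 0.000354

x=40.338926 y=0.000354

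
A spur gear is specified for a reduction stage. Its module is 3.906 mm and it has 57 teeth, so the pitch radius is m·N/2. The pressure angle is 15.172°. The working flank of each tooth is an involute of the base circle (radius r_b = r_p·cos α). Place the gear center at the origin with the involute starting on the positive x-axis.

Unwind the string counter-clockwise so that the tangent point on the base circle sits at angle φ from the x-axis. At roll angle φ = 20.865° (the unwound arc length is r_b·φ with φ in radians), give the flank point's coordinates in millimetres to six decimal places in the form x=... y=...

x=114.330511 y=1.706731

pitch radius r_p = m·N/2 = 3.906·57/2 = 111.321000
base radius r_b = r_p·cos α = 111.321000·cos 15.172° = 107.440852
roll angle φ = 20.865° = 0.36416295 rad
x = r_b·(cos φ + φ·sin φ) = 107.440852·(0.93442222 + 0.36416295·0.35616726) = 114.330511
y = r_b·(sin φ − φ·cos φ) = 107.440852·(0.35616726 − 0.36416295·0.93442222) = 1.706731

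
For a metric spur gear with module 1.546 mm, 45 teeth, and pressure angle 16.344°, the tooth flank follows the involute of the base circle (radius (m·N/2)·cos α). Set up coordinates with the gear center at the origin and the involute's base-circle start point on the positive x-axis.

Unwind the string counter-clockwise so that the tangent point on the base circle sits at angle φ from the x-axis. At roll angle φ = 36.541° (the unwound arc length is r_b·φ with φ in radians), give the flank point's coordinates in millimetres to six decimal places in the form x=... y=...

pitch radius r_p = m·N/2 = 1.546·45/2 = 34.785000
base radius r_b = r_p·cos α = 34.785000·cos 16.344° = 33.379320
roll angle φ = 36.541° = 0.63776076 rad
x = r_b·(cos φ + φ·sin φ) = 33.379320·(0.80343101 + 0.63776076·0.59539786) = 39.492822
y = r_b·(sin φ − φ·cos φ) = 33.379320·(0.59539786 − 0.63776076·0.80343101) = 2.770520

x=39.492822 y=2.770520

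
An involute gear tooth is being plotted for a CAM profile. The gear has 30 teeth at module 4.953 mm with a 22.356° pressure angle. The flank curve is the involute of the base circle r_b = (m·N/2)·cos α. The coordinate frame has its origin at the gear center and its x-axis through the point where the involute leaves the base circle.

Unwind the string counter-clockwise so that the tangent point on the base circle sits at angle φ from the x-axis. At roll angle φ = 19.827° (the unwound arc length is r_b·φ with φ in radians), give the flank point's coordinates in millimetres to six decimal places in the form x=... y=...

pitch radius r_p = m·N/2 = 4.953·30/2 = 74.295000
base radius r_b = r_p·cos α = 74.295000·cos 22.356° = 68.710869
roll angle φ = 19.827° = 0.34604643 rad
x = r_b·(cos φ + φ·sin φ) = 68.710869·(0.94072104 + 0.34604643·0.33918126) = 72.702524
y = r_b·(sin φ − φ·cos φ) = 68.710869·(0.33918126 − 0.34604643·0.94072104) = 0.937773

x=72.702524 y=0.937773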